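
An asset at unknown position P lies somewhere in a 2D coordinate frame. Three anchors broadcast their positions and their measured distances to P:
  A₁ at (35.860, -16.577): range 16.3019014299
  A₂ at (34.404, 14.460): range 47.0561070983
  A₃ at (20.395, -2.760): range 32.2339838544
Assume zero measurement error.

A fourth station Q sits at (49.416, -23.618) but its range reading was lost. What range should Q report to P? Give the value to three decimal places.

eq1: (x − 35.860)² + (y + 16.577)² = 16.3019014299²
eq2: (x − 34.404)² + (y − 14.460)² = 47.0561070983²
eq3: (x − 20.395)² + (y + 2.760)² = 32.2339838544²
eq1−eq2, eq1−eq3 (x²,y² cancel):
  -2.912·x + 62.074·y = -2116.534938
  -30.930·x + 27.634·y = -1910.440629
det = -2.912·27.634 − 62.074·-30.930 = 1839.478612
x = (-2116.534938·27.634 − 62.074·-1910.440629) / 1839.478612 = 32.672500
y = (-2.912·-1910.440629 − -2116.534938·-30.930) / 1839.478612 = -32.564240
|P − Q| = √((32.672500 − 49.416)² + (-32.564240 − -23.618)²) = 18.983677

18.984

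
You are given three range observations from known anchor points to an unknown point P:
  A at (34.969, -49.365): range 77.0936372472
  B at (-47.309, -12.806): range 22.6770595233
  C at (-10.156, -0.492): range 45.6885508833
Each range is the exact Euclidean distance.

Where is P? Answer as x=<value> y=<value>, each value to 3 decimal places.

eq1: (x − 34.969)² + (y + 49.365)² = 77.0936372472²
eq2: (x + 47.309)² + (y + 12.806)² = 22.6770595233²
eq3: (x + 10.156)² + (y + 0.492)² = 45.6885508833²
eq3−eq2, eq3−eq1 (x²,y² cancel):
  -74.306·x − 24.628·y = 3871.943370
  90.250·x − 97.746·y = -299.637436
det = -74.306·-97.746 − -24.628·90.250 = 9485.791276
x = (3871.943370·-97.746 − -24.628·-299.637436) / 9485.791276 = -40.676253
y = (-74.306·-299.637436 − 3871.943370·90.250) / 9485.791276 = -34.491380

x=-40.676 y=-34.491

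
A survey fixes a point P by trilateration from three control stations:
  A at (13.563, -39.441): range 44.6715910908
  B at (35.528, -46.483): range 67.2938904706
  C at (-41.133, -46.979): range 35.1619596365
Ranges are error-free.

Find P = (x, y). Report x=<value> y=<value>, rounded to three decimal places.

eq1: (x − 13.563)² + (y + 39.441)² = 44.6715910908²
eq2: (x − 35.528)² + (y + 46.483)² = 67.2938904706²
eq3: (x + 41.133)² + (y + 46.979)² = 35.1619596365²
eq1−eq3, eq1−eq2 (x²,y² cancel):
  -109.392·x − 15.076·y = 2918.590325
  43.930·x − 14.084·y = -849.556021
det = -109.392·-14.084 − -15.076·43.930 = 2202.965608
x = (2918.590325·-14.084 − -15.076·-849.556021) / 2202.965608 = -24.473071
y = (-109.392·-849.556021 − 2918.590325·43.930) / 2202.965608 = -16.014340

x=-24.473 y=-16.014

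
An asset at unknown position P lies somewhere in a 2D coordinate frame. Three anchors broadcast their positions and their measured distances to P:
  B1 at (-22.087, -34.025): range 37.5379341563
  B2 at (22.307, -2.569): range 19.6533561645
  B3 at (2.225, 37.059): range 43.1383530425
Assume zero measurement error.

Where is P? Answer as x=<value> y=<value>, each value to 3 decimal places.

x=2.969 y=-6.073

eq1: (x + 22.087)² + (y + 34.025)² = 37.5379341563²
eq2: (x − 22.307)² + (y + 2.569)² = 19.6533561645²
eq3: (x − 2.225)² + (y − 37.059)² = 43.1383530425²
eq2−eq1, eq2−eq3 (x²,y² cancel):
  -88.788·x − 62.912·y = 118.492092
  -40.164·x + 79.256·y = -600.544999
det = -88.788·79.256 − -62.912·-40.164 = -9563.779296
x = (118.492092·79.256 − -62.912·-600.544999) / -9563.779296 = 2.968521
y = (-88.788·-600.544999 − 118.492092·-40.164) / -9563.779296 = -6.072945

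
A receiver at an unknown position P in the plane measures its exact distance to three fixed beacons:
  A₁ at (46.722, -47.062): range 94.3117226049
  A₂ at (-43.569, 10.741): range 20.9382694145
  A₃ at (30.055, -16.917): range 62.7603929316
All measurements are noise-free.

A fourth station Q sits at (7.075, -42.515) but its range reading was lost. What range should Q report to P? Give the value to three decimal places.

eq1: (x − 46.722)² + (y + 47.062)² = 94.3117226049²
eq2: (x + 43.569)² + (y − 10.741)² = 20.9382694145²
eq3: (x − 30.055)² + (y + 16.917)² = 62.7603929316²
eq2−eq1, eq2−eq3 (x²,y² cancel):
  180.582·x − 115.606·y = -6072.139609
  147.248·x − 55.316·y = -4324.594723
det = 180.582·-55.316 − -115.606·147.248 = 7033.678376
x = (-6072.139609·-55.316 − -115.606·-4324.594723) / 7033.678376 = -23.325295
y = (180.582·-4324.594723 − -6072.139609·147.248) / 7033.678376 = 16.089227
|P − Q| = √((-23.325295 − 7.075)² + (16.089227 − -42.515)²) = 66.019947

66.020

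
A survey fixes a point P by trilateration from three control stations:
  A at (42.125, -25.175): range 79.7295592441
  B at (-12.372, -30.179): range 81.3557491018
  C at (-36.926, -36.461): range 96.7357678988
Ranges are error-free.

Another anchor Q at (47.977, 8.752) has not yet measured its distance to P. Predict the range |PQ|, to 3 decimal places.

54.339

eq1: (x − 42.125)² + (y + 25.175)² = 79.7295592441²
eq2: (x + 12.372)² + (y + 30.179)² = 81.3557491018²
eq3: (x + 36.926)² + (y + 36.461)² = 96.7357678988²
eq2−eq3, eq2−eq1 (x²,y² cancel):
  -49.108·x − 12.564·y = -1109.955307
  108.994·x + 10.008·y = 1606.413120
det = -49.108·10.008 − -12.564·108.994 = 877.927752
x = (-1109.955307·10.008 − -12.564·1606.413120) / 877.927752 = 10.336319
y = (-49.108·1606.413120 − -1109.955307·108.994) / 877.927752 = 47.943277
|P − Q| = √((10.336319 − 47.977)² + (47.943277 − 8.752)²) = 54.339461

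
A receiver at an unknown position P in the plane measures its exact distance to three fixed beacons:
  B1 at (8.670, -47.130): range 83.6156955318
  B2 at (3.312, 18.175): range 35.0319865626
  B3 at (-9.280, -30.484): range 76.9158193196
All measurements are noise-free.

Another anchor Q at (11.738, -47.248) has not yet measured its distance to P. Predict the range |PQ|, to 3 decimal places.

82.797

eq1: (x − 8.670)² + (y + 47.130)² = 83.6156955318²
eq2: (x − 3.312)² + (y − 18.175)² = 35.0319865626²
eq3: (x + 9.280)² + (y + 30.484)² = 76.9158193196²
eq3−eq1, eq3−eq2 (x²,y² cancel):
  35.900·x − 33.292·y = 205.471866
  25.184·x + 97.318·y = 4014.710492
det = 35.900·97.318 − -33.292·25.184 = 4332.141928
x = (205.471866·97.318 − -33.292·4014.710492) / 4332.141928 = 35.468333
y = (35.900·4014.710492 − 205.471866·25.184) / 4332.141928 = 32.075012
|P − Q| = √((35.468333 − 11.738)² + (32.075012 − -47.248)²) = 82.796551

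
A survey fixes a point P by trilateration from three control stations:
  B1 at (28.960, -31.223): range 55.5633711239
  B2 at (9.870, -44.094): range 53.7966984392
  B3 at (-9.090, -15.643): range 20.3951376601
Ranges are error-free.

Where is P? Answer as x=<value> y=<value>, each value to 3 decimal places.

x=-13.859 y=4.187

eq1: (x − 28.960)² + (y + 31.223)² = 55.5633711239²
eq2: (x − 9.870)² + (y + 44.094)² = 53.7966984392²
eq3: (x + 9.090)² + (y + 15.643)² = 20.3951376601²
eq2−eq1, eq2−eq3 (x²,y² cancel):
  38.180·x + 25.742·y = -421.343855
  -37.920·x + 56.902·y = 763.756936
det = 38.180·56.902 − 25.742·-37.920 = 3148.655000
x = (-421.343855·56.902 − 25.742·763.756936) / 3148.655000 = -13.858596
y = (38.180·763.756936 − -421.343855·-37.920) / 3148.655000 = 4.186829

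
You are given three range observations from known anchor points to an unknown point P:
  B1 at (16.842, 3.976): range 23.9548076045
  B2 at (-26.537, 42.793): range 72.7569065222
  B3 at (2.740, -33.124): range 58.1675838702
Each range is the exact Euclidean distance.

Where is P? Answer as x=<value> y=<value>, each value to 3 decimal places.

eq1: (x − 16.842)² + (y − 3.976)² = 23.9548076045²
eq2: (x + 26.537)² + (y − 42.793)² = 72.7569065222²
eq3: (x − 2.740)² + (y + 33.124)² = 58.1675838702²
eq2−eq3, eq2−eq1 (x²,y² cancel):
  58.554·x − 151.834·y = 479.353391
  86.758·x − 77.634·y = 2483.742961
det = 58.554·-77.634 − -151.834·86.758 = 8627.032936
x = (479.353391·-77.634 − -151.834·2483.742961) / 8627.032936 = 39.399700
y = (58.554·2483.742961 − 479.353391·86.758) / 8627.032936 = 12.037203

x=39.400 y=12.037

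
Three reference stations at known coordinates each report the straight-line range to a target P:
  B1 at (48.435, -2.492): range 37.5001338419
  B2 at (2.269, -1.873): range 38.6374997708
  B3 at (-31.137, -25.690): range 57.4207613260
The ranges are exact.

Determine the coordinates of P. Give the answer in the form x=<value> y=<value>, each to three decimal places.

eq1: (x − 48.435)² + (y + 2.492)² = 37.5001338419²
eq2: (x − 2.269)² + (y + 1.873)² = 38.6374997708²
eq3: (x + 31.137)² + (y + 25.690)² = 57.4207613260²
eq2−eq1, eq2−eq3 (x²,y² cancel):
  92.332·x − 1.238·y = 2430.099149
  -66.812·x − 47.634·y = -183.455064
det = 92.332·-47.634 − -1.238·-66.812 = -4480.855744
x = (2430.099149·-47.634 − -1.238·-183.455064) / -4480.855744 = 25.883998
y = (92.332·-183.455064 − 2430.099149·-66.812) / -4480.855744 = -32.453848

x=25.884 y=-32.454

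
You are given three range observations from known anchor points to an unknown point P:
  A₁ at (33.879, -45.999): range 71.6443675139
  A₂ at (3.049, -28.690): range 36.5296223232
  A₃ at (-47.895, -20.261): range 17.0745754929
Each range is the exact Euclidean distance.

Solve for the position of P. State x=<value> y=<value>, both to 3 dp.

eq1: (x − 33.879)² + (y + 45.999)² = 71.6443675139²
eq2: (x − 3.049)² + (y + 28.690)² = 36.5296223232²
eq3: (x + 47.895)² + (y + 20.261)² = 17.0745754929²
eq3−eq1, eq3−eq2 (x²,y² cancel):
  163.548·x − 51.476·y = -4282.118772
  101.888·x − 16.858·y = -2914.898824
det = 163.548·-16.858 − -51.476·101.888 = 2487.694504
x = (-4282.118772·-16.858 − -51.476·-2914.898824) / 2487.694504 = -31.297803
y = (163.548·-2914.898824 − -4282.118772·101.888) / 2487.694504 = -16.251736

x=-31.298 y=-16.252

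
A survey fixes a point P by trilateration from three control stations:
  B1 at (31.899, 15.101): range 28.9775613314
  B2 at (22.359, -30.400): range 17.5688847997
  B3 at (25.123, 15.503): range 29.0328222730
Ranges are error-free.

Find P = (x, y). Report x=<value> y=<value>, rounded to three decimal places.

x=27.041 y=-13.466

eq1: (x − 31.899)² + (y − 15.101)² = 28.9775613314²
eq2: (x − 22.359)² + (y + 30.400)² = 17.5688847997²
eq3: (x − 25.123)² + (y − 15.503)² = 29.0328222730²
eq3−eq1, eq3−eq2 (x²,y² cancel):
  13.552·x − 0.804·y = 377.283972
  -5.528·x − 91.806·y = 1086.815799
det = 13.552·-91.806 − -0.804·-5.528 = -1248.599424
x = (377.283972·-91.806 − -0.804·1086.815799) / -1248.599424 = 27.040804
y = (13.552·1086.815799 − 377.283972·-5.528) / -1248.599424 = -13.466411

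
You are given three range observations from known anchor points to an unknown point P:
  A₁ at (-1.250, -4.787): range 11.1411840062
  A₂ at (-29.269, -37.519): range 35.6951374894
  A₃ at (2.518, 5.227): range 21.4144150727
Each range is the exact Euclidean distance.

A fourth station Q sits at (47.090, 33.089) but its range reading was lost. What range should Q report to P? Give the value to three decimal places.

68.558

eq1: (x + 1.250)² + (y + 4.787)² = 11.1411840062²
eq2: (x + 29.269)² + (y + 37.519)² = 35.6951374894²
eq3: (x − 2.518)² + (y − 5.227)² = 21.4144150727²
eq3−eq1, eq3−eq2 (x²,y² cancel):
  -7.536·x − 20.028·y = 325.267208
  -63.574·x − 85.492·y = 1415.122202
det = -7.536·-85.492 − -20.028·-63.574 = -628.992360
x = (325.267208·-85.492 − -20.028·1415.122202) / -628.992360 = -0.849491
y = (-7.536·1415.122202 − 325.267208·-63.574) / -628.992360 = -15.920983
|P − Q| = √((-0.849491 − 47.090)² + (-15.920983 − 33.089)²) = 68.557809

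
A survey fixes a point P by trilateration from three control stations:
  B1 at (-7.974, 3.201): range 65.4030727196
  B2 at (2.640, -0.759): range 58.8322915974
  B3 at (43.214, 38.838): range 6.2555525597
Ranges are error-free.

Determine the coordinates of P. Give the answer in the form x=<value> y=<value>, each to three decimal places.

x=48.704 y=35.839

eq1: (x + 7.974)² + (y − 3.201)² = 65.4030727196²
eq2: (x − 2.640)² + (y + 0.759)² = 58.8322915974²
eq3: (x − 43.214)² + (y − 38.838)² = 6.2555525597²
eq1−eq3, eq1−eq2 (x²,y² cancel):
  102.376·x + 71.274·y = 7540.438946
  21.228·x − 7.920·y = 750.037991
det = 102.376·-7.920 − 71.274·21.228 = -2323.822392
x = (7540.438946·-7.920 − 71.274·750.037991) / -2323.822392 = 48.703586
y = (102.376·750.037991 − 7540.438946·21.228) / -2323.822392 = 35.838603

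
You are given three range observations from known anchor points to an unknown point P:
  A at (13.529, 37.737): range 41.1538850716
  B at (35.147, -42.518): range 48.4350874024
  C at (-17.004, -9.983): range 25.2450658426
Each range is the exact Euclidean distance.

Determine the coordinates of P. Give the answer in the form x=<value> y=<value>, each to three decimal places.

x=7.237 y=-2.933

eq1: (x − 13.529)² + (y − 37.737)² = 41.1538850716²
eq2: (x − 35.147)² + (y + 42.518)² = 48.4350874024²
eq3: (x + 17.004)² + (y + 9.983)² = 25.2450658426²
eq1−eq2, eq1−eq3 (x²,y² cancel):
  43.236·x − 160.510·y = 783.661488
  -61.066·x − 95.440·y = -161.989798
det = 43.236·-95.440 − -160.510·-61.066 = -13928.147500
x = (783.661488·-95.440 − -160.510·-161.989798) / -13928.147500 = 7.236686
y = (43.236·-161.989798 − 783.661488·-61.066) / -13928.147500 = -2.933002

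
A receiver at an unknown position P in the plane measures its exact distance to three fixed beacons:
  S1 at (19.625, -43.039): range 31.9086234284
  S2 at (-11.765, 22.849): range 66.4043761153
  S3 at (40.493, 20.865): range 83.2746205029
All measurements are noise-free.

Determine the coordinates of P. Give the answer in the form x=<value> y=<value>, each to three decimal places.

eq1: (x − 19.625)² + (y + 43.039)² = 31.9086234284²
eq2: (x + 11.765)² + (y − 22.849)² = 66.4043761153²
eq3: (x − 40.493)² + (y − 20.865)² = 83.2746205029²
eq1−eq2, eq1−eq3 (x²,y² cancel):
  -62.780·x + 131.776·y = -4968.385038
  41.736·x + 127.808·y = -6078.967043
det = -62.780·127.808 − 131.776·41.736 = -13523.589376
x = (-4968.385038·127.808 − 131.776·-6078.967043) / -13523.589376 = -12.279477
y = (-62.780·-6078.967043 − -4968.385038·41.736) / -13523.589376 = -43.553383

x=-12.279 y=-43.553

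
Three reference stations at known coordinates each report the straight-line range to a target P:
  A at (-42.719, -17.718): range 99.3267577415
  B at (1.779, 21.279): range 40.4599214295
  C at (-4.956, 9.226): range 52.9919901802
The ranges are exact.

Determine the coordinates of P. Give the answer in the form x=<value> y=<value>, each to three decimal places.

eq1: (x + 42.719)² + (y + 17.718)² = 99.3267577415²
eq2: (x − 1.779)² + (y − 21.279)² = 40.4599214295²
eq3: (x + 4.956)² + (y − 9.226)² = 52.9919901802²
eq2−eq1, eq2−eq3 (x²,y² cancel):
  -88.996·x − 77.994·y = -6545.919758
  -13.470·x − 24.106·y = -1517.425451
det = -88.996·-24.106 − -77.994·-13.470 = 1094.758396
x = (-6545.919758·-24.106 − -77.994·-1517.425451) / 1094.758396 = 36.031568
y = (-88.996·-1517.425451 − -6545.919758·-13.470) / 1094.758396 = 42.814247

x=36.032 y=42.814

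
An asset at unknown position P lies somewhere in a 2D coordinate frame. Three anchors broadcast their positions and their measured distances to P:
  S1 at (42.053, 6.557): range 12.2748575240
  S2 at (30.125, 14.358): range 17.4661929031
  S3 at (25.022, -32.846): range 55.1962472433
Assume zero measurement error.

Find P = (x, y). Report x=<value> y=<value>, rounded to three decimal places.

x=47.275 y=17.666

eq1: (x − 42.053)² + (y − 6.557)² = 12.2748575240²
eq2: (x − 30.125)² + (y − 14.358)² = 17.4661929031²
eq3: (x − 25.022)² + (y + 32.846)² = 55.1962472433²
eq2−eq3, eq2−eq1 (x²,y² cancel):
  -10.206·x − 94.408·y = -2150.265404
  23.856·x − 15.602·y = 852.177036
det = -10.206·-15.602 − -94.408·23.856 = 2411.431260
x = (-2150.265404·-15.602 − -94.408·852.177036) / 2411.431260 = 47.275148
y = (-10.206·852.177036 − -2150.265404·23.856) / 2411.431260 = 17.665614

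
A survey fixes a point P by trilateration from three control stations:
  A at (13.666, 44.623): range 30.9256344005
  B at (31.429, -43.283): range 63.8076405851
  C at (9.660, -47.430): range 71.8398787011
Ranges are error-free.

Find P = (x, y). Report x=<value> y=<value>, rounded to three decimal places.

eq1: (x − 13.666)² + (y − 44.623)² = 30.9256344005²
eq2: (x − 31.429)² + (y + 43.283)² = 63.8076405851²
eq3: (x − 9.660)² + (y + 47.430)² = 71.8398787011²
eq2−eq3, eq2−eq1 (x²,y² cancel):
  -43.538·x − 8.294·y = -1607.832805
  -35.526·x + 175.812·y = 2431.791689
det = -43.538·175.812 − -8.294·-35.526 = -7949.155500
x = (-1607.832805·175.812 − -8.294·2431.791689) / -7949.155500 = 33.023259
y = (-43.538·2431.791689 − -1607.832805·-35.526) / -7949.155500 = 20.504721

x=33.023 y=20.505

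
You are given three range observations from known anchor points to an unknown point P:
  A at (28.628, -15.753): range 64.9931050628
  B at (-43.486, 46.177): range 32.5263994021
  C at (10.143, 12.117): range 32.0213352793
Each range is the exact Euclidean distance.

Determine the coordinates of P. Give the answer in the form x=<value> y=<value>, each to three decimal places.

eq1: (x − 28.628)² + (y + 15.753)² = 64.9931050628²
eq2: (x + 43.486)² + (y − 46.177)² = 32.5263994021²
eq3: (x − 10.143)² + (y − 12.117)² = 32.0213352793²
eq2−eq1, eq2−eq3 (x²,y² cancel):
  144.228·x − 123.860·y = -6121.765180
  107.258·x − 68.120·y = -3741.044642
det = 144.228·-68.120 − -123.860·107.258 = 3460.164520
x = (-6121.765180·-68.120 − -123.860·-3741.044642) / 3460.164520 = -13.395648
y = (144.228·-3741.044642 − -6121.765180·107.258) / 3460.164520 = 33.826398

x=-13.396 y=33.826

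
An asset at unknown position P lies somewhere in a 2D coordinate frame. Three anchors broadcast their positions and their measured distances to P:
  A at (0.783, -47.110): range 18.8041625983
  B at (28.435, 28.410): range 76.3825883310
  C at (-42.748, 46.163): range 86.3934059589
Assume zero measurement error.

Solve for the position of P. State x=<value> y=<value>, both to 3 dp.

eq1: (x − 0.783)² + (y + 47.110)² = 18.8041625983²
eq2: (x − 28.435)² + (y − 28.410)² = 76.3825883310²
eq3: (x + 42.748)² + (y − 46.163)² = 86.3934059589²
eq1−eq2, eq1−eq3 (x²,y² cancel):
  55.304·x + 151.040·y = -6084.991133
  -87.062·x + 186.546·y = -5371.775178
det = 55.304·186.546 − 151.040·-87.062 = 23466.584464
x = (-6084.991133·186.546 − 151.040·-5371.775178) / 23466.584464 = -13.797399
y = (55.304·-5371.775178 − -6084.991133·-87.062) / 23466.584464 = -35.235300

x=-13.797 y=-35.235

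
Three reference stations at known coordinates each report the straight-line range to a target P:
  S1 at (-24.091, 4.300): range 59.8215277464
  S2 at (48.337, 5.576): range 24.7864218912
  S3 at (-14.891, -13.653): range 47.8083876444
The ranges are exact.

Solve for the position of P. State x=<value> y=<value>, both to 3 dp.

x=32.917 y=-13.830

eq1: (x + 24.091)² + (y − 4.300)² = 59.8215277464²
eq2: (x − 48.337)² + (y − 5.576)² = 24.7864218912²
eq3: (x + 14.891)² + (y + 13.653)² = 47.8083876444²
eq2−eq3, eq2−eq1 (x²,y² cancel):
  -126.456·x − 38.458·y = -3630.686274
  -144.856·x − 2.552·y = -4732.939536
det = -126.456·-2.552 − -38.458·-144.856 = -5248.156336
x = (-3630.686274·-2.552 − -38.458·-4732.939536) / -5248.156336 = 32.917060
y = (-126.456·-4732.939536 − -3630.686274·-144.856) / -5248.156336 = -13.829983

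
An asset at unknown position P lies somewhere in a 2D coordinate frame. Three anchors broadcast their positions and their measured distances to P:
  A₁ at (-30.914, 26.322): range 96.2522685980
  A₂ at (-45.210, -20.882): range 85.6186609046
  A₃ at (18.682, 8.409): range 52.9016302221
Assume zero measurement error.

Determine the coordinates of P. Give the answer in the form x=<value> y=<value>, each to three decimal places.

eq1: (x + 30.914)² + (y − 26.322)² = 96.2522685980²
eq2: (x + 45.210)² + (y + 20.882)² = 85.6186609046²
eq3: (x − 18.682)² + (y − 8.409)² = 52.9016302221²
eq3−eq2, eq3−eq1 (x²,y² cancel):
  -127.784·x − 58.582·y = -2471.698996
  -99.192·x + 35.826·y = -5237.122055
det = -127.784·35.826 − -58.582·-99.192 = -10388.855328
x = (-2471.698996·35.826 − -58.582·-5237.122055) / -10388.855328 = 38.055412
y = (-127.784·-5237.122055 − -2471.698996·-99.192) / -10388.855328 = -40.817552

x=38.055 y=-40.818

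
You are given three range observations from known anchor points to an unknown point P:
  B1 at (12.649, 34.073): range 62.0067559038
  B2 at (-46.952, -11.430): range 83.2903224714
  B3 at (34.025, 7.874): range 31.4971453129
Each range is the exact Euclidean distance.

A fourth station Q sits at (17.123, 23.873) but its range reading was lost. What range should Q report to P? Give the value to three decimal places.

50.878

eq1: (x − 12.649)² + (y − 34.073)² = 62.0067559038²
eq2: (x + 46.952)² + (y + 11.430)² = 83.2903224714²
eq3: (x − 34.025)² + (y − 7.874)² = 31.4971453129²
eq1−eq3, eq1−eq2 (x²,y² cancel):
  42.752·x − 52.398·y = 2751.501586
  -119.202·x − 91.006·y = -2078.271366
det = 42.752·-91.006 − -52.398·-119.202 = -10136.634908
x = (2751.501586·-91.006 − -52.398·-2078.271366) / -10136.634908 = 35.445729
y = (42.752·-2078.271366 − 2751.501586·-119.202) / -10136.634908 = -23.591087
|P − Q| = √((35.445729 − 17.123)² + (-23.591087 − 23.873)²) = 50.877912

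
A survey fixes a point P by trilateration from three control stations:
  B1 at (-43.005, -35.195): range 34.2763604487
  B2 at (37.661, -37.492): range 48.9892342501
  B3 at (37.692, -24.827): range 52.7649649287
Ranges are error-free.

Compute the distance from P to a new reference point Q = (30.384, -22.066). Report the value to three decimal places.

eq1: (x + 43.005)² + (y + 35.195)² = 34.2763604487²
eq2: (x − 37.661)² + (y + 37.492)² = 48.9892342501²
eq3: (x − 37.692)² + (y + 24.827)² = 52.7649649287²
eq1−eq3, eq1−eq2 (x²,y² cancel):
  161.394·x + 20.736·y = -2660.323895
  161.332·x − 4.594·y = -1489.193252
det = 161.394·-4.594 − 20.736·161.332 = -4086.824388
x = (-2660.323895·-4.594 − 20.736·-1489.193252) / -4086.824388 = -10.546438
y = (161.394·-1489.193252 − -2660.323895·161.332) / -4086.824388 = -46.209110
|P − Q| = √((-10.546438 − 30.384)² + (-46.209110 − -22.066)²) = 47.520422

47.520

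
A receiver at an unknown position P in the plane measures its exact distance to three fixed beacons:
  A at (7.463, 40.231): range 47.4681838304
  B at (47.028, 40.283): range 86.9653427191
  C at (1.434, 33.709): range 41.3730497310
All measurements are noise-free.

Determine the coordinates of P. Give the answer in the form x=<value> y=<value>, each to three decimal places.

eq1: (x − 7.463)² + (y − 40.231)² = 47.4681838304²
eq2: (x − 47.028)² + (y − 40.283)² = 86.9653427191²
eq3: (x − 1.434)² + (y − 33.709)² = 41.3730497310²
eq3−eq1, eq3−eq2 (x²,y² cancel):
  12.058·x + 13.044·y = -5.622539
  91.188·x + 13.148·y = -3155.241754
det = 12.058·13.148 − 13.044·91.188 = -1030.917688
x = (-5.622539·13.148 − 13.044·-3155.241754) / -1030.917688 = -39.850949
y = (12.058·-3155.241754 − -5.622539·91.188) / -1030.917688 = 36.407559

x=-39.851 y=36.408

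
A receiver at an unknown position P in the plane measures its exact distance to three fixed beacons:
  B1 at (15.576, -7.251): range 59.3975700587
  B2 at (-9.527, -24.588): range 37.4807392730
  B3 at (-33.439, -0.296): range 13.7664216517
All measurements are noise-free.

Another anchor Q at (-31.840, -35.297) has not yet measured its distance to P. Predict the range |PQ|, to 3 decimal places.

eq1: (x − 15.576)² + (y + 7.251)² = 59.3975700587²
eq2: (x + 9.527)² + (y + 24.588)² = 37.4807392730²
eq3: (x + 33.439)² + (y + 0.296)² = 13.7664216517²
eq3−eq1, eq3−eq2 (x²,y² cancel):
  98.030·x − 13.910·y = -4161.622524
  47.824·x − 48.584·y = -1638.212315
det = 98.030·-48.584 − -13.910·47.824 = -4097.457680
x = (-4161.622524·-48.584 − -13.910·-1638.212315) / -4097.457680 = -43.783426
y = (98.030·-1638.212315 − -4161.622524·47.824) / -4097.457680 = -9.379348
|P − Q| = √((-43.783426 − -31.840)² + (-9.379348 − -35.297)²) = 28.537171

28.537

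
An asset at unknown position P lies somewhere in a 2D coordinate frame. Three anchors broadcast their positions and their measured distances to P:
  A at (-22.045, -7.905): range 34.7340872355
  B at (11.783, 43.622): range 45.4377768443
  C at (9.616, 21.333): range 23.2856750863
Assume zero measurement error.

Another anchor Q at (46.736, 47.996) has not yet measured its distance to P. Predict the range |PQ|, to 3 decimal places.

eq1: (x + 22.045)² + (y + 7.905)² = 34.7340872355²
eq2: (x − 11.783)² + (y − 43.622)² = 45.4377768443²
eq3: (x − 9.616)² + (y − 21.333)² = 23.2856750863²
eq2−eq3, eq2−eq1 (x²,y² cancel):
  -4.334·x − 44.578·y = 28.215272
  -67.656·x − 103.054·y = -635.112175
det = -4.334·-103.054 − -44.578·-67.656 = -2569.333132
x = (28.215272·-103.054 − -44.578·-635.112175) / -2569.333132 = 12.150907
y = (-4.334·-635.112175 − 28.215272·-67.656) / -2569.333132 = -1.814287
|P − Q| = √((12.150907 − 46.736)² + (-1.814287 − 47.996)²) = 60.639866

60.640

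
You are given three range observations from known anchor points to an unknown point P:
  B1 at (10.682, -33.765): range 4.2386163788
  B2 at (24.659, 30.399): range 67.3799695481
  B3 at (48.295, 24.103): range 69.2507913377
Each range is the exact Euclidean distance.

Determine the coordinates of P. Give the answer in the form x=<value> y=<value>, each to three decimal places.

x=14.179 y=-36.161

eq1: (x − 10.682)² + (y + 33.765)² = 4.2386163788²
eq2: (x − 24.659)² + (y − 30.399)² = 67.3799695481²
eq3: (x − 48.295)² + (y − 24.103)² = 69.2507913377²
eq3−eq2, eq3−eq1 (x²,y² cancel):
  -47.272·x + 12.592·y = -1125.584347
  -75.226·x − 115.736·y = 3118.524947
det = -47.272·-115.736 − 12.592·-75.226 = 6418.317984
x = (-1125.584347·-115.736 − 12.592·3118.524947) / 6418.317984 = 14.178507
y = (-47.272·3118.524947 − -1125.584347·-75.226) / 6418.317984 = -36.160894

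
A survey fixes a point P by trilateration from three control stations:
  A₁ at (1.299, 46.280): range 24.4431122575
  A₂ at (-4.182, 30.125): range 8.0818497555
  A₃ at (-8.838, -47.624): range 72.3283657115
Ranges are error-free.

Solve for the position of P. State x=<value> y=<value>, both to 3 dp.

x=-10.165 y=24.692

eq1: (x − 1.299)² + (y − 46.280)² = 24.4431122575²
eq2: (x + 4.182)² + (y − 30.125)² = 8.0818497555²
eq3: (x + 8.838)² + (y + 47.624)² = 72.3283657115²
eq1−eq2, eq1−eq3 (x²,y² cancel):
  -10.962·x − 32.310·y = -686.371611
  -20.274·x − 187.808·y = -4431.296931
det = -10.962·-187.808 − -32.310·-20.274 = 1403.698356
x = (-686.371611·-187.808 − -32.310·-4431.296931) / 1403.698356 = -10.165378
y = (-10.962·-4431.296931 − -686.371611·-20.274) / 1403.698356 = 24.692185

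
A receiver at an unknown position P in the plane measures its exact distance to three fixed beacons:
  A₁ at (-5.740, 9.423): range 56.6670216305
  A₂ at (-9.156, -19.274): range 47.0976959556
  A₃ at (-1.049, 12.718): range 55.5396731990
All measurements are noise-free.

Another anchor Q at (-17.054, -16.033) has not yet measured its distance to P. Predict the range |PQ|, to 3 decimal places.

eq1: (x + 5.740)² + (y − 9.423)² = 56.6670216305²
eq2: (x + 9.156)² + (y + 19.274)² = 47.0976959556²
eq3: (x + 1.049)² + (y − 12.718)² = 55.5396731990²
eq2−eq1, eq2−eq3 (x²,y² cancel):
  6.832·x + 57.394·y = -1326.537259
  16.214·x + 63.984·y = -1158.933822
det = 6.832·63.984 − 57.394·16.214 = -493.447628
x = (-1326.537259·63.984 − 57.394·-1158.933822) / -493.447628 = 37.210255
y = (6.832·-1158.933822 − -1326.537259·16.214) / -493.447628 = -27.542212
|P − Q| = √((37.210255 − -17.054)² + (-27.542212 − -16.033)²) = 55.471356

55.471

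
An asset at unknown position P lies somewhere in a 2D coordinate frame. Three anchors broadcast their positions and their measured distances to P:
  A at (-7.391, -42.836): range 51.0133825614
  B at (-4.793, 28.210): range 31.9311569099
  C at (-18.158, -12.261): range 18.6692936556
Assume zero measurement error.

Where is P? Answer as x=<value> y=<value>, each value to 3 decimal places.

eq1: (x + 7.391)² + (y + 42.836)² = 51.0133825614²
eq2: (x + 4.793)² + (y − 28.210)² = 31.9311569099²
eq3: (x + 18.158)² + (y + 12.261)² = 18.6692936556²
eq2−eq1, eq2−eq3 (x²,y² cancel):
  -5.196·x − 142.092·y = -511.993591
  -26.730·x − 80.942·y = 332.324392
det = -5.196·-80.942 − -142.092·-26.730 = -3377.544528
x = (-511.993591·-80.942 − -142.092·332.324392) / -3377.544528 = -26.250556
y = (-5.196·332.324392 − -511.993591·-26.730) / -3377.544528 = 4.563181

x=-26.251 y=4.563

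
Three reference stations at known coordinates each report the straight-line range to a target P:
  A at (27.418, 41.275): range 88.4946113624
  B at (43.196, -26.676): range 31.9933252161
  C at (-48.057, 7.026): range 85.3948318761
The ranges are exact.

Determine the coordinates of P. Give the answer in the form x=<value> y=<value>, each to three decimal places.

eq1: (x − 27.418)² + (y − 41.275)² = 88.4946113624²
eq2: (x − 43.196)² + (y + 26.676)² = 31.9933252161²
eq3: (x + 48.057)² + (y − 7.026)² = 85.3948318761²
eq2−eq1, eq2−eq3 (x²,y² cancel):
  -31.556·x + 135.902·y = -6929.854425
  -182.506·x + 67.404·y = -6487.367920
det = -31.556·67.404 − 135.902·-182.506 = 22675.929788
x = (-6929.854425·67.404 − 135.902·-6487.367920) / 22675.929788 = 18.281339
y = (-31.556·-6487.367920 − -6929.854425·-182.506) / 22675.929788 = -46.746689

x=18.281 y=-46.747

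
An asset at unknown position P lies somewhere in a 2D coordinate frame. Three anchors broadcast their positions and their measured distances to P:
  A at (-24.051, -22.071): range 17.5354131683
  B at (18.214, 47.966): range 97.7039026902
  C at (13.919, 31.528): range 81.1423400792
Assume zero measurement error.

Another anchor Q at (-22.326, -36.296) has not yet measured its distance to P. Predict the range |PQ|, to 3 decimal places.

4.347

eq1: (x + 24.051)² + (y + 22.071)² = 17.5354131683²
eq2: (x − 18.214)² + (y − 47.966)² = 97.7039026902²
eq3: (x − 13.919)² + (y − 31.528)² = 81.1423400792²
eq3−eq1, eq3−eq2 (x²,y² cancel):
  -75.940·x − 107.198·y = 6154.414936
  8.590·x + 32.876·y = -1517.239640
det = -75.940·32.876 − -107.198·8.590 = -1575.772620
x = (6154.414936·32.876 − -107.198·-1517.239640) / -1575.772620 = -25.186052
y = (-75.940·-1517.239640 − 6154.414936·8.590) / -1575.772620 = -39.569639
|P − Q| = √((-25.186052 − -22.326)² + (-39.569639 − -36.296)²) = 4.347023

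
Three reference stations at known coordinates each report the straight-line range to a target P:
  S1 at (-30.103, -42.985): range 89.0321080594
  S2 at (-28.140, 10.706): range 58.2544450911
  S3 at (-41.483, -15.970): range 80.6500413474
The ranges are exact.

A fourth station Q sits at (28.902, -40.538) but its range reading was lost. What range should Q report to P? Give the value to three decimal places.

64.504

eq1: (x + 30.103)² + (y + 42.985)² = 89.0321080594²
eq2: (x + 28.140)² + (y − 10.706)² = 58.2544450911²
eq3: (x + 41.483)² + (y + 15.970)² = 80.6500413474²
eq1−eq3, eq1−eq2 (x²,y² cancel):
  -22.760·x + 54.030·y = 644.266451
  3.926·x + 107.382·y = 2685.713095
det = -22.760·107.382 − 54.030·3.926 = -2656.136100
x = (644.266451·107.382 − 54.030·2685.713095) / -2656.136100 = 28.585304
y = (-22.760·2685.713095 − 644.266451·3.926) / -2656.136100 = 23.965722
|P − Q| = √((28.585304 − 28.902)² + (23.965722 − -40.538)²) = 64.504500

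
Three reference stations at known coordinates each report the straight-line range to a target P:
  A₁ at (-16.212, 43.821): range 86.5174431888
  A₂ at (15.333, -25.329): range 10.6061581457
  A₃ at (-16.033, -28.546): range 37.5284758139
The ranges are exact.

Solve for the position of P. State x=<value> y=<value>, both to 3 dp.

eq1: (x + 16.212)² + (y − 43.821)² = 86.5174431888²
eq2: (x − 15.333)² + (y + 25.329)² = 10.6061581457²
eq3: (x + 16.033)² + (y + 28.546)² = 37.5284758139²
eq3−eq2, eq3−eq1 (x²,y² cancel):
  62.732·x + 6.434·y = 1100.623831
  -0.358·x + 144.734·y = -4965.703699
det = 62.732·144.734 − 6.434·-0.358 = 9081.756660
x = (1100.623831·144.734 − 6.434·-4965.703699) / 9081.756660 = 21.058374
y = (62.732·-4965.703699 − 1100.623831·-0.358) / 9081.756660 = -34.257084

x=21.058 y=-34.257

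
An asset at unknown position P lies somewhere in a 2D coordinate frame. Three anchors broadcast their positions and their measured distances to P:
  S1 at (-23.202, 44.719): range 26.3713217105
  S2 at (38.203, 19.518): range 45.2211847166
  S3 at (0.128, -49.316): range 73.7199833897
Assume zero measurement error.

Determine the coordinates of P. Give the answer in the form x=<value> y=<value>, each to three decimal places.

x=-6.788 y=24.079

eq1: (x + 23.202)² + (y − 44.719)² = 26.3713217105²
eq2: (x − 38.203)² + (y − 19.518)² = 45.2211847166²
eq3: (x − 0.128)² + (y + 49.316)² = 73.7199833897²
eq2−eq1, eq2−eq3 (x²,y² cancel):
  -122.810·x + 50.402·y = 2047.209170
  -76.150·x − 137.668·y = -2798.017697
det = -122.810·-137.668 − 50.402·-76.150 = 20745.119380
x = (2047.209170·-137.668 − 50.402·-2798.017697) / 20745.119380 = -6.787597
y = (-122.810·-2798.017697 − 2047.209170·-76.150) / 20745.119380 = 24.078894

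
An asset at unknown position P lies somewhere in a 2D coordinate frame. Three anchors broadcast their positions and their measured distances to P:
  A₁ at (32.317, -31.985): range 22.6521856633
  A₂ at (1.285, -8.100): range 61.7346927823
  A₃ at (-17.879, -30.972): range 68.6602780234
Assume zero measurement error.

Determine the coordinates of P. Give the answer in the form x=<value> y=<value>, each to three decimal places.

x=48.741 y=-47.585

eq1: (x − 32.317)² + (y + 31.985)² = 22.6521856633²
eq2: (x − 1.285)² + (y + 8.100)² = 61.7346927823²
eq3: (x + 17.879)² + (y + 30.972)² = 68.6602780234²
eq3−eq2, eq3−eq1 (x²,y² cancel):
  38.328·x + 45.744·y = -308.600715
  100.392·x − 2.026·y = 4989.617552
det = 38.328·-2.026 − 45.744·100.392 = -4669.984176
x = (-308.600715·-2.026 − 45.744·4989.617552) / -4669.984176 = 48.741030
y = (38.328·4989.617552 − -308.600715·100.392) / -4669.984176 = -47.585408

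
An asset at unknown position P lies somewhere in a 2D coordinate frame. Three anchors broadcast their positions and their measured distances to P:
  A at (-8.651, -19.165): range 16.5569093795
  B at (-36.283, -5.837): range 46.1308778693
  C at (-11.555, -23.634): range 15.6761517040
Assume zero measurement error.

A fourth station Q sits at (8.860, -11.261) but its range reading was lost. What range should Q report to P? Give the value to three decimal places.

22.141

eq1: (x + 8.651)² + (y + 19.165)² = 16.5569093795²
eq2: (x + 36.283)² + (y + 5.837)² = 46.1308778693²
eq3: (x + 11.555)² + (y + 23.634)² = 15.6761517040²
eq3−eq2, eq3−eq1 (x²,y² cancel):
  -49.456·x + 35.594·y = -1223.873484
  5.808·x + 8.938·y = -278.336471
det = -49.456·8.938 − 35.594·5.808 = -648.767680
x = (-1223.873484·8.938 − 35.594·-278.336471) / -648.767680 = 1.590512
y = (-49.456·-278.336471 − -1223.873484·5.808) / -648.767680 = -32.174330
|P − Q| = √((1.590512 − 8.860)² + (-32.174330 − -11.261)²) = 22.140751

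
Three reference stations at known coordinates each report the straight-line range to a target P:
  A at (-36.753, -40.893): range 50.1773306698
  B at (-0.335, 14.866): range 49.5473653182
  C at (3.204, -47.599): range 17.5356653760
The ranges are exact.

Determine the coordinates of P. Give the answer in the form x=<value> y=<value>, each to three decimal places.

x=12.786 y=-32.913

eq1: (x + 36.753)² + (y + 40.893)² = 50.1773306698²
eq2: (x + 0.335)² + (y − 14.866)² = 49.5473653182²
eq3: (x − 3.204)² + (y + 47.599)² = 17.5356653760²
eq3−eq1, eq3−eq2 (x²,y² cancel):
  -79.914·x + 13.412·y = -1463.174912
  -7.078·x + 124.930·y = -4202.262086
det = -79.914·124.930 − 13.412·-7.078 = -9888.725884
x = (-1463.174912·124.930 − 13.412·-4202.262086) / -9888.725884 = 12.785641
y = (-79.914·-4202.262086 − -1463.174912·-7.078) / -9888.725884 = -32.912554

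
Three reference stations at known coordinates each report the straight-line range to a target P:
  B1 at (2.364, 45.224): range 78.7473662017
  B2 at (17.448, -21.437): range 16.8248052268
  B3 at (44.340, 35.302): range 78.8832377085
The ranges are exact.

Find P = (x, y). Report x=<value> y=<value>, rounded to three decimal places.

eq1: (x − 2.364)² + (y − 45.224)² = 78.7473662017²
eq2: (x − 17.448)² + (y + 21.437)² = 16.8248052268²
eq3: (x − 44.340)² + (y − 35.302)² = 78.8832377085²
eq2−eq3, eq2−eq1 (x²,y² cancel):
  53.784·x + 113.478·y = -3491.201989
  -30.168·x + 133.322·y = -4631.252614
det = 53.784·133.322 − 113.478·-30.168 = 10593.994752
x = (-3491.201989·133.322 − 113.478·-4631.252614) / 10593.994752 = 5.672200
y = (53.784·-4631.252614 − -3491.201989·-30.168) / 10593.994752 = -33.453846

x=5.672 y=-33.454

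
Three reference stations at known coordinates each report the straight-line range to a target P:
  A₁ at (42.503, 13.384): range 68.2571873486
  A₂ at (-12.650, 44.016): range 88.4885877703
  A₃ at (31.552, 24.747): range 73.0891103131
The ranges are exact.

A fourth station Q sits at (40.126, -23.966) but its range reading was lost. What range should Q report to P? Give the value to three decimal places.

40.878

eq1: (x − 42.503)² + (y − 13.384)² = 68.2571873486²
eq2: (x + 12.650)² + (y − 44.016)² = 88.4885877703²
eq3: (x − 31.552)² + (y − 24.747)² = 73.0891103131²
eq2−eq1, eq2−eq3 (x²,y² cancel):
  110.306·x − 61.264·y = 3059.392250
  88.404·x − 38.538·y = 1998.724076
det = 110.306·-38.538 − -61.264·88.404 = 1165.010028
x = (3059.392250·-38.538 − -61.264·1998.724076) / 1165.010028 = 3.902948
y = (110.306·1998.724076 − 3059.392250·88.404) / 1165.010028 = -42.910579
|P − Q| = √((3.902948 − 40.126)² + (-42.910579 − -23.966)²) = 40.877947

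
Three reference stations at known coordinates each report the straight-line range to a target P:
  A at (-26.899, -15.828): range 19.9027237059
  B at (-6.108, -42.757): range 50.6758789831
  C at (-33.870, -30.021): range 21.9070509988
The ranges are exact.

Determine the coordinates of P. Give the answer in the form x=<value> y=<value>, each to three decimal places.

eq1: (x + 26.899)² + (y + 15.828)² = 19.9027237059²
eq2: (x + 6.108)² + (y + 42.757)² = 50.6758789831²
eq3: (x + 33.870)² + (y + 30.021)² = 21.9070509988²
eq3−eq2, eq3−eq1 (x²,y² cancel):
  55.524·x − 25.472·y = -2271.094455
  13.942·x + 28.386·y = -990.555083
det = 55.524·28.386 − -25.472·13.942 = 1931.234888
x = (-2271.094455·28.386 − -25.472·-990.555083) / 1931.234888 = -46.446296
y = (55.524·-990.555083 − -2271.094455·13.942) / 1931.234888 = -12.083451

x=-46.446 y=-12.083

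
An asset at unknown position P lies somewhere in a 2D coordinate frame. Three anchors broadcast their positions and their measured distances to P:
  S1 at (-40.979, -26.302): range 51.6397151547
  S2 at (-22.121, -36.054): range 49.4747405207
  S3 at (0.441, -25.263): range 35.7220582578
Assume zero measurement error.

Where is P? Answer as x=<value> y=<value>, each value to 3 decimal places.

eq1: (x + 40.979)² + (y + 26.302)² = 51.6397151547²
eq2: (x + 22.121)² + (y + 36.054)² = 49.4747405207²
eq3: (x − 0.441)² + (y + 25.263)² = 35.7220582578²
eq3−eq2, eq3−eq1 (x²,y² cancel):
  -45.124·x − 21.582·y = -20.868596
  -82.840·x − 2.078·y = 342.065260
det = -45.124·-2.078 − -21.582·-82.840 = -1694.085208
x = (-20.868596·-2.078 − -21.582·342.065260) / -1694.085208 = -4.383379
y = (-45.124·342.065260 − -20.868596·-82.840) / -1694.085208 = 10.131785

x=-4.383 y=10.132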